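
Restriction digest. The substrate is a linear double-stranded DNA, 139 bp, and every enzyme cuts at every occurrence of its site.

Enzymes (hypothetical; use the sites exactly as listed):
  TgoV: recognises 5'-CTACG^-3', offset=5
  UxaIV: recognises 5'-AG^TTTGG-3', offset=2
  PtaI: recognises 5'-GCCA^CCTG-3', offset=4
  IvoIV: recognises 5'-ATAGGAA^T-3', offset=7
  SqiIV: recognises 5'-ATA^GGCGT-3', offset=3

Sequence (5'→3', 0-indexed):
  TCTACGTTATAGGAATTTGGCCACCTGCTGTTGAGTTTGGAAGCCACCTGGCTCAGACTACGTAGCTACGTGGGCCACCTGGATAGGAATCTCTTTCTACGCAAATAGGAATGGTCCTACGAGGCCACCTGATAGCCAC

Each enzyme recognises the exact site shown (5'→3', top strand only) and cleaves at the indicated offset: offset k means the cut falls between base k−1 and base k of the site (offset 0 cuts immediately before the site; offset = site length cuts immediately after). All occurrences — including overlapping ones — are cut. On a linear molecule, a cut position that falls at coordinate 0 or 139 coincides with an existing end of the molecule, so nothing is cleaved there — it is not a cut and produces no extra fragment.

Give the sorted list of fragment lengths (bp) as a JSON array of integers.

Scan for sites:
  TgoV (CTACG, off=5): starts [1, 57, 65, 96, 116] → cuts [6, 62, 70, 101, 121]
  UxaIV (AGTTTGG, off=2): starts [33] → cuts [35]
  PtaI (GCCACCTG, off=4): starts [19, 42, 73, 123] → cuts [23, 46, 77, 127]
  IvoIV (ATAGGAAT, off=7): starts [8, 82, 104] → cuts [15, 89, 111]
  SqiIV (ATAGGCGT, off=3): no sites

All cut coordinates (distinct, sorted): [6, 15, 23, 35, 46, 62, 70, 77, 89, 101, 111, 121, 127]

Fragment lengths:
  [0,6): 6 bp
  [6,15): 9 bp
  [15,23): 8 bp
  [23,35): 12 bp
  [35,46): 11 bp
  [46,62): 16 bp
  [62,70): 8 bp
  [70,77): 7 bp
  [77,89): 12 bp
  [89,101): 12 bp
  [101,111): 10 bp
  [111,121): 10 bp
  [121,127): 6 bp
  [127,139): 12 bp

[6,6,7,8,8,9,10,10,11,12,12,12,12,16]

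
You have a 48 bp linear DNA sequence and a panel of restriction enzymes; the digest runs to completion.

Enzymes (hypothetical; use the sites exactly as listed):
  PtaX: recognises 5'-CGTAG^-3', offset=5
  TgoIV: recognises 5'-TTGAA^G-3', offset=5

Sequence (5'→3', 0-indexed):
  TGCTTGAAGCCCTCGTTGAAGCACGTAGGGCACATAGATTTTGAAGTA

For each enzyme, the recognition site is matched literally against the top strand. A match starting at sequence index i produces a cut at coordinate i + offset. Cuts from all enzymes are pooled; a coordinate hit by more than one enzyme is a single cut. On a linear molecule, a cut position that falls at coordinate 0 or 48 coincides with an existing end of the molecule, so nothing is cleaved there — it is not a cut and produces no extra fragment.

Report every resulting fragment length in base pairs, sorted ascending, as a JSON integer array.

Scan for sites:
  PtaX CGTAG/5: at [23] ⇒ [28]
  TgoIV TTGAAG/5: at [3, 15, 40] ⇒ [8, 20, 45]

All cut coordinates (distinct, sorted): [8, 20, 28, 45]

Fragment lengths:
  [0,8): 8 bp
  [8,20): 12 bp
  [20,28): 8 bp
  [28,45): 17 bp
  [45,48): 3 bp

[3,8,8,12,17]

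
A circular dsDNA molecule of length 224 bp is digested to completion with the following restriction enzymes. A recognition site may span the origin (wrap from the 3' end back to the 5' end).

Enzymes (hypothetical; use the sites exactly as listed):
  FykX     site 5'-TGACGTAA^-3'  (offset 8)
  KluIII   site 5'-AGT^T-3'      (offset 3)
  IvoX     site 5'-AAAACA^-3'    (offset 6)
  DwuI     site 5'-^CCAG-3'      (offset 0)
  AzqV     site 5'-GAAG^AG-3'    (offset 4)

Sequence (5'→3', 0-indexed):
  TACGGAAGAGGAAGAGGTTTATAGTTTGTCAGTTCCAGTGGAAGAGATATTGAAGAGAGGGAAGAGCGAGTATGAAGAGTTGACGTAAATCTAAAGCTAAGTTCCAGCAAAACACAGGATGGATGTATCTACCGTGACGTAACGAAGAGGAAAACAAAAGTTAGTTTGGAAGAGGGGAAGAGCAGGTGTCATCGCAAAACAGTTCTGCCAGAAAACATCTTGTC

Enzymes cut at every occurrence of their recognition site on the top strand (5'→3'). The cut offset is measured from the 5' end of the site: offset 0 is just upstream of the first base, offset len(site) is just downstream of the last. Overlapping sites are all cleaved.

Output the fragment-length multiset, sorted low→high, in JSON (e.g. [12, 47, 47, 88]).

Site scan:
  FykX TGACGTAA/8: at [80, 134] ⇒ [88, 142]
  KluIII AGTT/3: at [22, 30, 77, 99, 158, 162, 200] ⇒ [25, 33, 80, 102, 161, 165, 203]
  IvoX AAAACA/6: at [108, 150, 195, 211] ⇒ [114, 156, 201, 217]
  DwuI CCAG/0: at [34, 103, 207] ⇒ [34, 103, 207]
  AzqV GAAGAG/4: at [4, 10, 40, 51, 60, 73, 143, 168, 176] ⇒ [8, 14, 44, 55, 64, 77, 147, 172, 180]

All cut coordinates (distinct, sorted): [8, 14, 25, 33, 34, 44, 55, 64, 77, 80, 88, 102, 103, 114, 142, 147, 156, 161, 165, 172, 180, 201, 203, 207, 217]

Fragment lengths:
  8→14: 6 bp
  14→25: 11 bp
  25→33: 8 bp
  33→34: 1 bp
  34→44: 10 bp
  44→55: 11 bp
  55→64: 9 bp
  64→77: 13 bp
  77→80: 3 bp
  80→88: 8 bp
  88→102: 14 bp
  102→103: 1 bp
  103→114: 11 bp
  114→142: 28 bp
  142→147: 5 bp
  147→156: 9 bp
  156→161: 5 bp
  161→165: 4 bp
  165→172: 7 bp
  172→180: 8 bp
  180→201: 21 bp
  201→203: 2 bp
  203→207: 4 bp
  207→217: 10 bp
  217→8 (wrap): 224-217+8 = 15 bp

[1,1,2,3,4,4,5,5,6,7,8,8,8,9,9,10,10,11,11,11,13,14,15,21,28]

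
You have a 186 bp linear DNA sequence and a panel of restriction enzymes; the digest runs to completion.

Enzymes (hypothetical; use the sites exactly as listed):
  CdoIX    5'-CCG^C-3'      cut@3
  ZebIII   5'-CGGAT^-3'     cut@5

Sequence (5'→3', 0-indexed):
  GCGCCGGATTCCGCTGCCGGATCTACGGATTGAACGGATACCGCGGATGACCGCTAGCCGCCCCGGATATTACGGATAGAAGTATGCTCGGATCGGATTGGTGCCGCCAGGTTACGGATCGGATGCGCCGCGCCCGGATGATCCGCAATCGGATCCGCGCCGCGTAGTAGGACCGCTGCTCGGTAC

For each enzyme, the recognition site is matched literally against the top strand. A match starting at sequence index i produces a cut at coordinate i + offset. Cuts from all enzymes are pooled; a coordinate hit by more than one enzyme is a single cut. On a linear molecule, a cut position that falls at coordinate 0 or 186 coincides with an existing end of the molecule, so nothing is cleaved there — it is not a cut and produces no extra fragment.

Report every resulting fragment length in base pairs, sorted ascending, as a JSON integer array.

Per-enzyme occurrences:
  CdoIX CCGC/3: at [10, 40, 50, 57, 103, 127, 142, 154, 159, 172] ⇒ [13, 43, 53, 60, 106, 130, 145, 157, 162, 175]
  ZebIII CGGAT/5: at [4, 17, 25, 34, 43, 63, 72, 88, 93, 114, 119, 134, 149] ⇒ [9, 22, 30, 39, 48, 68, 77, 93, 98, 119, 124, 139, 154]

Pooled cuts: [9, 13, 22, 30, 39, 43, 48, 53, 60, 68, 77, 93, 98, 106, 119, 124, 130, 139, 145, 154, 157, 162, 175]

Fragment lengths:
  [0,9): 9 bp
  [9,13): 4 bp
  [13,22): 9 bp
  [22,30): 8 bp
  [30,39): 9 bp
  [39,43): 4 bp
  [43,48): 5 bp
  [48,53): 5 bp
  [53,60): 7 bp
  [60,68): 8 bp
  [68,77): 9 bp
  [77,93): 16 bp
  [93,98): 5 bp
  [98,106): 8 bp
  [106,119): 13 bp
  [119,124): 5 bp
  [124,130): 6 bp
  [130,139): 9 bp
  [139,145): 6 bp
  [145,154): 9 bp
  [154,157): 3 bp
  [157,162): 5 bp
  [162,175): 13 bp
  [175,186): 11 bp

[3,4,4,5,5,5,5,5,6,6,7,8,8,8,9,9,9,9,9,9,11,13,13,16]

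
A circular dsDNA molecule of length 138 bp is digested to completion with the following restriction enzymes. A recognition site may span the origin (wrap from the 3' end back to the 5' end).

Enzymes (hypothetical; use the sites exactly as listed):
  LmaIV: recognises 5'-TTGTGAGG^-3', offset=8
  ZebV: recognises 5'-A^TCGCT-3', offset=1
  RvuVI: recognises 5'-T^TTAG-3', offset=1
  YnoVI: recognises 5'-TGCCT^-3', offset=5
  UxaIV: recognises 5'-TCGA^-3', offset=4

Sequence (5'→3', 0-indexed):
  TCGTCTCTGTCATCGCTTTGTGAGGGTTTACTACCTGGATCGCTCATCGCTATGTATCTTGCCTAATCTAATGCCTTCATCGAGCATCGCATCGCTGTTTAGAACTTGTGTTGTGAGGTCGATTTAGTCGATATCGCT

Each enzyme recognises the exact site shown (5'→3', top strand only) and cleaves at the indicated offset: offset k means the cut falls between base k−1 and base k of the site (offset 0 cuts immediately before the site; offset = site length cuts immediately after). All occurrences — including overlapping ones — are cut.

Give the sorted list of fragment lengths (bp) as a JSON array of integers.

[1,2,4,7,7,7,8,8,12,13,14,17,18,20]

Scan for sites:
  LmaIV (TTGTGAGG, off=8): starts [17, 110] → cuts [25, 118]
  ZebV (ATCGCT, off=1): starts [11, 38, 45, 90, 132] → cuts [12, 39, 46, 91, 133]
  RvuVI (TTTAG, off=1): starts [97, 122] → cuts [98, 123]
  YnoVI (TGCCT, off=5): starts [59, 71] → cuts [64, 76]
  UxaIV (TCGA, off=4): starts [79, 118, 127] → cuts [83, 122, 131]

Pooled cuts: [12, 25, 39, 46, 64, 76, 83, 91, 98, 118, 122, 123, 131, 133]

Fragment lengths:
  12→25: 13 bp
  25→39: 14 bp
  39→46: 7 bp
  46→64: 18 bp
  64→76: 12 bp
  76→83: 7 bp
  83→91: 8 bp
  91→98: 7 bp
  98→118: 20 bp
  118→122: 4 bp
  122→123: 1 bp
  123→131: 8 bp
  131→133: 2 bp
  133→12 (wrap): 138-133+12 = 17 bp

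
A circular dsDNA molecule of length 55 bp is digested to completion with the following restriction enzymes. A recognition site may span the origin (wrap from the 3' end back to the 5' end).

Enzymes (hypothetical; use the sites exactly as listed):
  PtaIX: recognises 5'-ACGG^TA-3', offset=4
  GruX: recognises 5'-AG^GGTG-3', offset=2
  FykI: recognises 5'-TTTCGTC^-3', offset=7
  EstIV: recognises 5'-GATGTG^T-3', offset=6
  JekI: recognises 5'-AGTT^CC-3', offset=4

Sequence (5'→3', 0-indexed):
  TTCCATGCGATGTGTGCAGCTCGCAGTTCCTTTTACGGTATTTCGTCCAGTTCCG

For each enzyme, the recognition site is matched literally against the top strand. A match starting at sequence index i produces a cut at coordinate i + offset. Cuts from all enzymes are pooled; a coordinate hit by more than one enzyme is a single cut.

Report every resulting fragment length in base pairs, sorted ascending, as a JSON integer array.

[5,9,10,14,17]

Per-enzyme occurrences:
  PtaIX (ACGGTA, off=4): starts [34] → cuts [38]
  GruX (AGGGTG, off=2): no sites
  FykI (TTTCGTC, off=7): starts [40] → cuts [47]
  EstIV (GATGTGT, off=6): starts [8] → cuts [14]
  JekI (AGTTCC, off=4): starts [24, 48] → cuts [28, 52]

Pooled cuts: [14, 28, 38, 47, 52]

Fragments:
  14→28: 14 bp
  28→38: 10 bp
  38→47: 9 bp
  47→52: 5 bp
  52→14 (wrap): 55-52+14 = 17 bp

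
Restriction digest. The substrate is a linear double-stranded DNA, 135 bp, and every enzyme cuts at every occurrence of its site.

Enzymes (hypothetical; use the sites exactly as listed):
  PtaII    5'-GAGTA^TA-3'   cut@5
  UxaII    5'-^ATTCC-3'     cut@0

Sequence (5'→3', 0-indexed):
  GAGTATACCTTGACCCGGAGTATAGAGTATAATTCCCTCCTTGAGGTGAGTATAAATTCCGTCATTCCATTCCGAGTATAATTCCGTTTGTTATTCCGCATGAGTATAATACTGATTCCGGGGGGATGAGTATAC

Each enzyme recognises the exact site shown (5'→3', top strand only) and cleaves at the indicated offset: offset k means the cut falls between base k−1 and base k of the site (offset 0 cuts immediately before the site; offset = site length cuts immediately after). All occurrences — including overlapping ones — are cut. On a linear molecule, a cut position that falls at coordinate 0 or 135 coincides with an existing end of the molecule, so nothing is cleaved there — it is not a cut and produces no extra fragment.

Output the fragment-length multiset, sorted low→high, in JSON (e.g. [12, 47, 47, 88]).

[2,2,3,3,5,5,7,8,8,10,12,14,17,18,21]

Per-enzyme occurrences:
  PtaII (GAGTATA, off=5): starts [0, 17, 24, 47, 73, 101, 127] → cuts [5, 22, 29, 52, 78, 106, 132]
  UxaII (ATTCC, off=0): starts [31, 55, 63, 68, 80, 92, 114] → cuts [31, 55, 63, 68, 80, 92, 114]

All cut coordinates (distinct, sorted): [5, 22, 29, 31, 52, 55, 63, 68, 78, 80, 92, 106, 114, 132]

Fragments:
  [0,5): 5 bp
  [5,22): 17 bp
  [22,29): 7 bp
  [29,31): 2 bp
  [31,52): 21 bp
  [52,55): 3 bp
  [55,63): 8 bp
  [63,68): 5 bp
  [68,78): 10 bp
  [78,80): 2 bp
  [80,92): 12 bp
  [92,106): 14 bp
  [106,114): 8 bp
  [114,132): 18 bp
  [132,135): 3 bp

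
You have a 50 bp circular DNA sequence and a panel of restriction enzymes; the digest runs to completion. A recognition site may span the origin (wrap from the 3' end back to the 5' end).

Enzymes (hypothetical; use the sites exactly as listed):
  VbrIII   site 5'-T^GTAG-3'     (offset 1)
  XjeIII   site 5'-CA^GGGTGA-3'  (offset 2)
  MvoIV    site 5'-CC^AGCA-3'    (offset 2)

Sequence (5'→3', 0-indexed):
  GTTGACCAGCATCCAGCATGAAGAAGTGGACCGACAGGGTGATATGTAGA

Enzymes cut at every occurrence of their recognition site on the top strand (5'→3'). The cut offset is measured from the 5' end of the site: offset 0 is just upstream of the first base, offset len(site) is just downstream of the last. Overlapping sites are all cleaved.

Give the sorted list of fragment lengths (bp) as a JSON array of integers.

[7,9,12,22]

Per-enzyme occurrences:
  VbrIII (TGTAG, off=1): starts [44] → cuts [45]
  XjeIII (CAGGGTGA, off=2): starts [34] → cuts [36]
  MvoIV (CCAGCA, off=2): starts [5, 12] → cuts [7, 14]

All cut coordinates (distinct, sorted): [7, 14, 36, 45]

Fragments:
  7→14: 7 bp
  14→36: 22 bp
  36→45: 9 bp
  45→7 (wrap): 50-45+7 = 12 bp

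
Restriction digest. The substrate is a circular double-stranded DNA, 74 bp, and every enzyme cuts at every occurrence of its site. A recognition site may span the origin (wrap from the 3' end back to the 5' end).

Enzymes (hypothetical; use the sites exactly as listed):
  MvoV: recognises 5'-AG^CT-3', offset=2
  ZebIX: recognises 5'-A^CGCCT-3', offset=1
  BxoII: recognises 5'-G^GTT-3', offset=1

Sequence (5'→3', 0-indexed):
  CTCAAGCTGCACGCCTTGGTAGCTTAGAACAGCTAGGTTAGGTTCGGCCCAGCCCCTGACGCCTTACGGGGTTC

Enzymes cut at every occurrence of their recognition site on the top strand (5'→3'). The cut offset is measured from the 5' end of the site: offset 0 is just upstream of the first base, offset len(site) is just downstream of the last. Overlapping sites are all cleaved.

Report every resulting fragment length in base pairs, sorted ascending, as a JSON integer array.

[4,5,5,10,10,11,11,18]

Site scan:
  MvoV (AGCT, off=2): starts [4, 20, 30] → cuts [6, 22, 32]
  ZebIX (ACGCCT, off=1): starts [10, 58] → cuts [11, 59]
  BxoII (GGTT, off=1): starts [35, 40, 69] → cuts [36, 41, 70]

All cut coordinates (distinct, sorted): [6, 11, 22, 32, 36, 41, 59, 70]

Fragments:
  6→11: 5 bp
  11→22: 11 bp
  22→32: 10 bp
  32→36: 4 bp
  36→41: 5 bp
  41→59: 18 bp
  59→70: 11 bp
  70→6 (wrap): 74-70+6 = 10 bp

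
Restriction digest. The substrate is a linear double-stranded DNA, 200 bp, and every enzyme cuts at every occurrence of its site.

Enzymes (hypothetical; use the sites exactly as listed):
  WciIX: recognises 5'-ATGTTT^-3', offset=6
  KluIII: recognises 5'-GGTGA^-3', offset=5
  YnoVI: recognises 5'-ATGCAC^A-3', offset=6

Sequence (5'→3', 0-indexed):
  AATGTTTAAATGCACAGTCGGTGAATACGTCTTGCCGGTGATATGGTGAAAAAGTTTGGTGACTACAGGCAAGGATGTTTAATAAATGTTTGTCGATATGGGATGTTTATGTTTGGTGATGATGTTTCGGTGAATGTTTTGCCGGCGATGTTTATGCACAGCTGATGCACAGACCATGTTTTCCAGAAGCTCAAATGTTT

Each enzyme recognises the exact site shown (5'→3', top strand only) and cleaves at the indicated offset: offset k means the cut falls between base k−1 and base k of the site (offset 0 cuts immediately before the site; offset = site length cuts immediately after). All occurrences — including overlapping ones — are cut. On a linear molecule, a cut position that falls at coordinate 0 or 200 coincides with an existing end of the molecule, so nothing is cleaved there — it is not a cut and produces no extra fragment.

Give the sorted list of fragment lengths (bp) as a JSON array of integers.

[5,6,6,6,6,7,8,8,8,9,11,11,11,13,14,17,17,18,19]

Scan for sites:
  WciIX (ATGTTT, off=6): starts [1, 74, 85, 102, 108, 121, 133, 147, 175, 194] → cuts [7, 80, 91, 108, 114, 127, 139, 153, 181] (position 200 is a terminus of the linear molecule — no cut)
  KluIII (GGTGA, off=5): starts [19, 36, 44, 57, 114, 128] → cuts [24, 41, 49, 62, 119, 133]
  YnoVI (ATGCACA, off=6): starts [9, 153, 164] → cuts [15, 159, 170]

Pooled cuts: [7, 15, 24, 41, 49, 62, 80, 91, 108, 114, 119, 127, 133, 139, 153, 159, 170, 181]

Fragment lengths:
  [0,7): 7 bp
  [7,15): 8 bp
  [15,24): 9 bp
  [24,41): 17 bp
  [41,49): 8 bp
  [49,62): 13 bp
  [62,80): 18 bp
  [80,91): 11 bp
  [91,108): 17 bp
  [108,114): 6 bp
  [114,119): 5 bp
  [119,127): 8 bp
  [127,133): 6 bp
  [133,139): 6 bp
  [139,153): 14 bp
  [153,159): 6 bp
  [159,170): 11 bp
  [170,181): 11 bp
  [181,200): 19 bp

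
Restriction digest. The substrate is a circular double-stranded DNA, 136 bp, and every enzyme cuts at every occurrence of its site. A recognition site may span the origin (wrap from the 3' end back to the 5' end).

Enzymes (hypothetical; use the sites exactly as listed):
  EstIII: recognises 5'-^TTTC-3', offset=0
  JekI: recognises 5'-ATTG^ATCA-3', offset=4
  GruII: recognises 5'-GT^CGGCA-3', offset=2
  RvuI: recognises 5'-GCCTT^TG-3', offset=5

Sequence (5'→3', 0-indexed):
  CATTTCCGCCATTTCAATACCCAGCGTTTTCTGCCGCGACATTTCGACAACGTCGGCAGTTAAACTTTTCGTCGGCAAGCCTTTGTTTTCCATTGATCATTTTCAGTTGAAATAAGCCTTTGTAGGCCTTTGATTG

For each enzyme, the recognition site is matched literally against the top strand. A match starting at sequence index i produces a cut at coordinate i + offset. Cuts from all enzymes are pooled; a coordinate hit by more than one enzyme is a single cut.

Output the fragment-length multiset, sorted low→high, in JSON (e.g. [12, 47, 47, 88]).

[3,5,6,8,9,9,10,11,12,13,14,16,20]

Per-enzyme occurrences:
  EstIII (TTTC, off=0): starts [2, 11, 27, 41, 66, 86, 100] → cuts [2, 11, 27, 41, 66, 86, 100]
  JekI (ATTGATCA, off=4): starts [91] → cuts [95]
  GruII (GTCGGCA, off=2): starts [51, 70] → cuts [53, 72]
  RvuI (GCCTTTG, off=5): starts [78, 115, 125] → cuts [83, 120, 130]

Pooled cuts: [2, 11, 27, 41, 53, 66, 72, 83, 86, 95, 100, 120, 130]

Fragment lengths:
  2→11: 9 bp
  11→27: 16 bp
  27→41: 14 bp
  41→53: 12 bp
  53→66: 13 bp
  66→72: 6 bp
  72→83: 11 bp
  83→86: 3 bp
  86→95: 9 bp
  95→100: 5 bp
  100→120: 20 bp
  120→130: 10 bp
  130→2 (wrap): 136-130+2 = 8 bp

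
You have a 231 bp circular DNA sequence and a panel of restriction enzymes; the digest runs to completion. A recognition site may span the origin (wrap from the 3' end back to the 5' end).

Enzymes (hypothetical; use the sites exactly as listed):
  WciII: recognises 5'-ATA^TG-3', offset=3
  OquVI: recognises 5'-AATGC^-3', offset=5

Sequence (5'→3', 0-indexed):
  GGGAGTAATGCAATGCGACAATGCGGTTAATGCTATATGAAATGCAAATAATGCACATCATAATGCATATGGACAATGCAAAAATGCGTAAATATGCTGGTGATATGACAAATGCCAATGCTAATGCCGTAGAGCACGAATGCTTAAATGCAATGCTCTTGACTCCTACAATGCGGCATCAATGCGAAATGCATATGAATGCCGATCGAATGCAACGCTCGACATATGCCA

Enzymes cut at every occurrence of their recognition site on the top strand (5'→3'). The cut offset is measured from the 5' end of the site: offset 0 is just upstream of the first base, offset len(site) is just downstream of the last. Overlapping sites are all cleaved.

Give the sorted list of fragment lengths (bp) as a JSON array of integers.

[3,3,4,5,5,6,6,7,7,7,8,8,8,8,9,9,10,10,11,11,11,12,13,16,16,18]

Site scan:
  WciII ATATG/3: at [34, 66, 91, 102, 192, 223] ⇒ [37, 69, 94, 105, 195, 226]
  OquVI AATGC/5: at [6, 11, 19, 28, 40, 49, 61, 74, 82, 110, 116, 122, 138, 146, 151, 169, 180, 187, 197, 208] ⇒ [11, 16, 24, 33, 45, 54, 66, 79, 87, 115, 121, 127, 143, 151, 156, 174, 185, 192, 202, 213]

Pooled cuts: [11, 16, 24, 33, 37, 45, 54, 66, 69, 79, 87, 94, 105, 115, 121, 127, 143, 151, 156, 174, 185, 192, 195, 202, 213, 226]

Fragments:
  11→16: 5 bp
  16→24: 8 bp
  24→33: 9 bp
  33→37: 4 bp
  37→45: 8 bp
  45→54: 9 bp
  54→66: 12 bp
  66→69: 3 bp
  69→79: 10 bp
  79→87: 8 bp
  87→94: 7 bp
  94→105: 11 bp
  105→115: 10 bp
  115→121: 6 bp
  121→127: 6 bp
  127→143: 16 bp
  143→151: 8 bp
  151→156: 5 bp
  156→174: 18 bp
  174→185: 11 bp
  185→192: 7 bp
  192→195: 3 bp
  195→202: 7 bp
  202→213: 11 bp
  213→226: 13 bp
  226→11 (wrap): 231-226+11 = 16 bp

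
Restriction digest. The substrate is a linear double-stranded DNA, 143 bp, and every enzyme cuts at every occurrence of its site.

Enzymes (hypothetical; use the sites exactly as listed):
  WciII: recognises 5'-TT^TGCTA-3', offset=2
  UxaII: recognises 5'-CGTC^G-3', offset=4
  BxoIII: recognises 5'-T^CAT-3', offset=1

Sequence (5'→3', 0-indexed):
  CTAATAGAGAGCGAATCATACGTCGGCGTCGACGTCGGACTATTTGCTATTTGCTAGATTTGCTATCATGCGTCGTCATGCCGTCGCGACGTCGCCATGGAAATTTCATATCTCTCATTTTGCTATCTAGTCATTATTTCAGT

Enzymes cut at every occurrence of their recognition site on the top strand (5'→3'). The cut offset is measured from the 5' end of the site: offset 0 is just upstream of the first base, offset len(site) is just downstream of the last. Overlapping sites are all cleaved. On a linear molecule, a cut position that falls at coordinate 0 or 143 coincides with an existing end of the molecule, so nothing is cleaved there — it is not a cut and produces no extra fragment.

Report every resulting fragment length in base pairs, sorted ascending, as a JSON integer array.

Scan for sites:
  WciII TTTGCTA/2: at [42, 49, 58, 118] ⇒ [44, 51, 60, 120]
  UxaII CGTCG/4: at [20, 26, 32, 70, 81, 89] ⇒ [24, 30, 36, 74, 85, 93]
  BxoIII TCAT/1: at [15, 65, 75, 105, 114, 130] ⇒ [16, 66, 76, 106, 115, 131]

All cut coordinates (distinct, sorted): [16, 24, 30, 36, 44, 51, 60, 66, 74, 76, 85, 93, 106, 115, 120, 131]

Fragments:
  [0,16): 16 bp
  [16,24): 8 bp
  [24,30): 6 bp
  [30,36): 6 bp
  [36,44): 8 bp
  [44,51): 7 bp
  [51,60): 9 bp
  [60,66): 6 bp
  [66,74): 8 bp
  [74,76): 2 bp
  [76,85): 9 bp
  [85,93): 8 bp
  [93,106): 13 bp
  [106,115): 9 bp
  [115,120): 5 bp
  [120,131): 11 bp
  [131,143): 12 bp

[2,5,6,6,6,7,8,8,8,8,9,9,9,11,12,13,16]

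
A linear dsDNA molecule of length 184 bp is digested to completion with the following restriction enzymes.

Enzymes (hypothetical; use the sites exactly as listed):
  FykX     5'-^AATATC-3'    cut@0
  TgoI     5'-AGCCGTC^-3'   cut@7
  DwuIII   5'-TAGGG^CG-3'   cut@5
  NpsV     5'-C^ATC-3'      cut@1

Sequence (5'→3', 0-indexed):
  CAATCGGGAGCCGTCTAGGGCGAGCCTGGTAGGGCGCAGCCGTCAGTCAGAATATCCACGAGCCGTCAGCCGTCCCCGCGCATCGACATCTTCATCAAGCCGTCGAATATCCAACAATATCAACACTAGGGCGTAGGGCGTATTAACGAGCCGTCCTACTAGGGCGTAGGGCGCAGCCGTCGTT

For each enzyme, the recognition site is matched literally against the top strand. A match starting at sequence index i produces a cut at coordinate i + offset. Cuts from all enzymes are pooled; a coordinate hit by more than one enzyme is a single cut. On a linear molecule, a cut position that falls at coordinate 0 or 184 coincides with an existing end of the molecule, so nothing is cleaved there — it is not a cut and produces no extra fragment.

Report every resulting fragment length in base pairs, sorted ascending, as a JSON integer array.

Per-enzyme occurrences:
  FykX AATATC/0: at [50, 105, 115] ⇒ [50, 105, 115]
  TgoI AGCCGTC/7: at [8, 37, 60, 67, 97, 148, 174] ⇒ [15, 44, 67, 74, 104, 155, 181]
  DwuIII TAGGGCG/5: at [15, 29, 126, 133, 159, 166] ⇒ [20, 34, 131, 138, 164, 171]
  NpsV CATC/1: at [80, 86, 92] ⇒ [81, 87, 93]

All cut coordinates (distinct, sorted): [15, 20, 34, 44, 50, 67, 74, 81, 87, 93, 104, 105, 115, 131, 138, 155, 164, 171, 181]

Fragment lengths:
  [0,15): 15 bp
  [15,20): 5 bp
  [20,34): 14 bp
  [34,44): 10 bp
  [44,50): 6 bp
  [50,67): 17 bp
  [67,74): 7 bp
  [74,81): 7 bp
  [81,87): 6 bp
  [87,93): 6 bp
  [93,104): 11 bp
  [104,105): 1 bp
  [105,115): 10 bp
  [115,131): 16 bp
  [131,138): 7 bp
  [138,155): 17 bp
  [155,164): 9 bp
  [164,171): 7 bp
  [171,181): 10 bp
  [181,184): 3 bp

[1,3,5,6,6,6,7,7,7,7,9,10,10,10,11,14,15,16,17,17]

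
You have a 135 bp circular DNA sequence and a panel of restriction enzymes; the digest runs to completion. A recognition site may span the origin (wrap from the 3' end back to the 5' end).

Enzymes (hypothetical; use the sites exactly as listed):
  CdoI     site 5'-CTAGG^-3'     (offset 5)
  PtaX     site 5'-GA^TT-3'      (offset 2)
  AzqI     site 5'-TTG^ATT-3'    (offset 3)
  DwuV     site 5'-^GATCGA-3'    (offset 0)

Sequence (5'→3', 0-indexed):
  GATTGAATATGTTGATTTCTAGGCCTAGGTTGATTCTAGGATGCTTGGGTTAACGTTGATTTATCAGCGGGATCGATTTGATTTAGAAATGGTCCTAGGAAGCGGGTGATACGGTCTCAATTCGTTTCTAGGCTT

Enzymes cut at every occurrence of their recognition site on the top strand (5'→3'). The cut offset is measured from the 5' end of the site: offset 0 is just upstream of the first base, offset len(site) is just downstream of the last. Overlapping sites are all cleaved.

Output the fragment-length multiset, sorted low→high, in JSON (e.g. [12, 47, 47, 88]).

Site scan:
  CdoI (CTAGG, off=5): starts [18, 24, 35, 94, 127] → cuts [23, 29, 40, 99, 132]
  PtaX (GATT, off=2): starts [0, 13, 31, 57, 74, 79] → cuts [2, 15, 33, 59, 76, 81]
  AzqI (TTGATT, off=3): starts [11, 29, 55, 77, 133] → cuts [1, 14, 32, 58, 80]
  DwuV (GATCGA, off=0): starts [70] → cuts [70]

All cut coordinates (distinct, sorted): [1, 2, 14, 15, 23, 29, 32, 33, 40, 58, 59, 70, 76, 80, 81, 99, 132]

Fragment lengths:
  1→2: 1 bp
  2→14: 12 bp
  14→15: 1 bp
  15→23: 8 bp
  23→29: 6 bp
  29→32: 3 bp
  32→33: 1 bp
  33→40: 7 bp
  40→58: 18 bp
  58→59: 1 bp
  59→70: 11 bp
  70→76: 6 bp
  76→80: 4 bp
  80→81: 1 bp
  81→99: 18 bp
  99→132: 33 bp
  132→1 (wrap): 135-132+1 = 4 bp

[1,1,1,1,1,3,4,4,6,6,7,8,11,12,18,18,33]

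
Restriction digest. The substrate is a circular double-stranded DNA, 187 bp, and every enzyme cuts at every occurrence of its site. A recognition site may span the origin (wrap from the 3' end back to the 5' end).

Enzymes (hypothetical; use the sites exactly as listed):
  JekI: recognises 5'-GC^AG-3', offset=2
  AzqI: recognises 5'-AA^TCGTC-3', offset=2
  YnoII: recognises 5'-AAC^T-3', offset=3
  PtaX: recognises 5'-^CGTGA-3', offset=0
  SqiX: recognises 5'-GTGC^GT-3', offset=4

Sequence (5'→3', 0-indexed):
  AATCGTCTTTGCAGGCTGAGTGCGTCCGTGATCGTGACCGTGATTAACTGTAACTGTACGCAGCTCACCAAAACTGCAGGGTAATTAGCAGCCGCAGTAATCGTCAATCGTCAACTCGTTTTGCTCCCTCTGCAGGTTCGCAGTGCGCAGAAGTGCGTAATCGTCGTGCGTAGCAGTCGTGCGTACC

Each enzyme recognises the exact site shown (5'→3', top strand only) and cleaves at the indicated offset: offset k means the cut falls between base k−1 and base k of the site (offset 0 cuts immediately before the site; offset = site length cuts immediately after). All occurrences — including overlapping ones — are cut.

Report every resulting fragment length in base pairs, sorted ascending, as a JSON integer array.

[3,3,4,5,5,6,6,6,6,7,7,7,7,8,8,8,8,9,10,10,11,12,13,18]

Scan for sites:
  JekI GCAG/2: at [10, 59, 75, 87, 93, 131, 139, 146, 172] ⇒ [12, 61, 77, 89, 95, 133, 141, 148, 174]
  AzqI AATCGTC/2: at [0, 98, 105, 158] ⇒ [2, 100, 107, 160]
  YnoII AACT/3: at [45, 51, 71, 112] ⇒ [48, 54, 74, 115]
  PtaX CGTGA/0: at [26, 32, 38] ⇒ [26, 32, 38]
  SqiX GTGCGT/4: at [19, 152, 165, 178] ⇒ [23, 156, 169, 182]

Pooled cuts: [2, 12, 23, 26, 32, 38, 48, 54, 61, 74, 77, 89, 95, 100, 107, 115, 133, 141, 148, 156, 160, 169, 174, 182]

Fragments:
  2→12: 10 bp
  12→23: 11 bp
  23→26: 3 bp
  26→32: 6 bp
  32→38: 6 bp
  38→48: 10 bp
  48→54: 6 bp
  54→61: 7 bp
  61→74: 13 bp
  74→77: 3 bp
  77→89: 12 bp
  89→95: 6 bp
  95→100: 5 bp
  100→107: 7 bp
  107→115: 8 bp
  115→133: 18 bp
  133→141: 8 bp
  141→148: 7 bp
  148→156: 8 bp
  156→160: 4 bp
  160→169: 9 bp
  169→174: 5 bp
  174→182: 8 bp
  182→2 (wrap): 187-182+2 = 7 bp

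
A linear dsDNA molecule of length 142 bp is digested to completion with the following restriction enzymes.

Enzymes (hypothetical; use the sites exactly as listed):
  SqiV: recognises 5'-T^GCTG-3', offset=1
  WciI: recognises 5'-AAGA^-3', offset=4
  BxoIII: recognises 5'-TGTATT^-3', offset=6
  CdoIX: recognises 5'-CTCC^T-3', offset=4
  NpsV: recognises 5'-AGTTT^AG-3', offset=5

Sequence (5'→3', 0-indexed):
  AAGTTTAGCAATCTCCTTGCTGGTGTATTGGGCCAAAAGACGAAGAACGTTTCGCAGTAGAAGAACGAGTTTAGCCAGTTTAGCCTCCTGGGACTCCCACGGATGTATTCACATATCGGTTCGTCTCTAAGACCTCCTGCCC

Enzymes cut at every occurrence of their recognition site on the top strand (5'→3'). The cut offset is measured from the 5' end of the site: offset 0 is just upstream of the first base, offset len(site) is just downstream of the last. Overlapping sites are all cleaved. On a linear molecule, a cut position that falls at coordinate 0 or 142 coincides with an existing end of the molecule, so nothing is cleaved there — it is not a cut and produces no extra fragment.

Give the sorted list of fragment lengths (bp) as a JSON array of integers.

Scan for sites:
  SqiV (TGCTG, off=1): starts [17] → cuts [18]
  WciI (AAGA, off=4): starts [36, 42, 60, 128] → cuts [40, 46, 64, 132]
  BxoIII (TGTATT, off=6): starts [23, 103] → cuts [29, 109]
  CdoIX (CTCCT, off=4): starts [12, 84, 133] → cuts [16, 88, 137]
  NpsV (AGTTTAG, off=5): starts [1, 67, 76] → cuts [6, 72, 81]

All cut coordinates (distinct, sorted): [6, 16, 18, 29, 40, 46, 64, 72, 81, 88, 109, 132, 137]

Fragment lengths:
  [0,6): 6 bp
  [6,16): 10 bp
  [16,18): 2 bp
  [18,29): 11 bp
  [29,40): 11 bp
  [40,46): 6 bp
  [46,64): 18 bp
  [64,72): 8 bp
  [72,81): 9 bp
  [81,88): 7 bp
  [88,109): 21 bp
  [109,132): 23 bp
  [132,137): 5 bp
  [137,142): 5 bp

[2,5,5,6,6,7,8,9,10,11,11,18,21,23]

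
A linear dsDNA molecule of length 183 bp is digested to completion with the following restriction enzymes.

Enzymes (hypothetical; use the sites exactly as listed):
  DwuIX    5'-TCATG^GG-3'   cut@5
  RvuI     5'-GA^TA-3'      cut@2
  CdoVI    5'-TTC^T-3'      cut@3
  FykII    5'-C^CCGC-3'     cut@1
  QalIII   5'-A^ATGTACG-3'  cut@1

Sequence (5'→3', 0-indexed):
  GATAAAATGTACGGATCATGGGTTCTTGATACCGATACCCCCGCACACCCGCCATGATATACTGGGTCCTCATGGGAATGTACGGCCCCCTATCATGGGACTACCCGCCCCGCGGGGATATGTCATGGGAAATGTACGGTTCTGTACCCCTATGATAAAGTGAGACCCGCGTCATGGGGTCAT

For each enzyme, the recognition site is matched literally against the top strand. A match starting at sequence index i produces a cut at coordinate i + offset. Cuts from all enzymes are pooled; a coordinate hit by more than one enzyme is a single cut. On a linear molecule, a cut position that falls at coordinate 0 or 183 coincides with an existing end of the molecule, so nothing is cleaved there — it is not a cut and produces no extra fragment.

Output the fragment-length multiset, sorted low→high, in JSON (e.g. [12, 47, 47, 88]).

Scan for sites:
  DwuIX (TCATGGG, off=5): starts [15, 69, 92, 122, 171] → cuts [20, 74, 97, 127, 176]
  RvuI (GATA, off=2): starts [0, 27, 33, 55, 116, 153] → cuts [2, 29, 35, 57, 118, 155]
  CdoVI (TTCT, off=3): starts [22, 139] → cuts [25, 142]
  FykII (CCCGC, off=1): starts [39, 47, 103, 108, 165] → cuts [40, 48, 104, 109, 166]
  QalIII (AATGTACG, off=1): starts [5, 76, 130] → cuts [6, 77, 131]

Pooled cuts: [2, 6, 20, 25, 29, 35, 40, 48, 57, 74, 77, 97, 104, 109, 118, 127, 131, 142, 155, 166, 176]

Fragments:
  [0,2): 2 bp
  [2,6): 4 bp
  [6,20): 14 bp
  [20,25): 5 bp
  [25,29): 4 bp
  [29,35): 6 bp
  [35,40): 5 bp
  [40,48): 8 bp
  [48,57): 9 bp
  [57,74): 17 bp
  [74,77): 3 bp
  [77,97): 20 bp
  [97,104): 7 bp
  [104,109): 5 bp
  [109,118): 9 bp
  [118,127): 9 bp
  [127,131): 4 bp
  [131,142): 11 bp
  [142,155): 13 bp
  [155,166): 11 bp
  [166,176): 10 bp
  [176,183): 7 bp

[2,3,4,4,4,5,5,5,6,7,7,8,9,9,9,10,11,11,13,14,17,20]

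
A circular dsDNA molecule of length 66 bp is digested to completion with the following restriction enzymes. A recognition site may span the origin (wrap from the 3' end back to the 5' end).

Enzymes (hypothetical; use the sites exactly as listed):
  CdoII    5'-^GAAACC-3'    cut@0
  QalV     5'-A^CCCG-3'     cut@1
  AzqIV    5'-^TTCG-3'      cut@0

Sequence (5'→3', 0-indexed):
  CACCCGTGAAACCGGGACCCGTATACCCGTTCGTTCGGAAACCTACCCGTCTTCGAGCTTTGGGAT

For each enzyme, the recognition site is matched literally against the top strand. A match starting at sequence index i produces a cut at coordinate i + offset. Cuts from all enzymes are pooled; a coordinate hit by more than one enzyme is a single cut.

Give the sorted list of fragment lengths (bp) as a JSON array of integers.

Scan for sites:
  CdoII (GAAACC, off=0): starts [7, 37] → cuts [7, 37]
  QalV (ACCCG, off=1): starts [1, 16, 24, 44] → cuts [2, 17, 25, 45]
  AzqIV (TTCG, off=0): starts [29, 33, 51] → cuts [29, 33, 51]

Pooled cuts: [2, 7, 17, 25, 29, 33, 37, 45, 51]

Fragment lengths:
  2→7: 5 bp
  7→17: 10 bp
  17→25: 8 bp
  25→29: 4 bp
  29→33: 4 bp
  33→37: 4 bp
  37→45: 8 bp
  45→51: 6 bp
  51→2 (wrap): 66-51+2 = 17 bp

[4,4,4,5,6,8,8,10,17]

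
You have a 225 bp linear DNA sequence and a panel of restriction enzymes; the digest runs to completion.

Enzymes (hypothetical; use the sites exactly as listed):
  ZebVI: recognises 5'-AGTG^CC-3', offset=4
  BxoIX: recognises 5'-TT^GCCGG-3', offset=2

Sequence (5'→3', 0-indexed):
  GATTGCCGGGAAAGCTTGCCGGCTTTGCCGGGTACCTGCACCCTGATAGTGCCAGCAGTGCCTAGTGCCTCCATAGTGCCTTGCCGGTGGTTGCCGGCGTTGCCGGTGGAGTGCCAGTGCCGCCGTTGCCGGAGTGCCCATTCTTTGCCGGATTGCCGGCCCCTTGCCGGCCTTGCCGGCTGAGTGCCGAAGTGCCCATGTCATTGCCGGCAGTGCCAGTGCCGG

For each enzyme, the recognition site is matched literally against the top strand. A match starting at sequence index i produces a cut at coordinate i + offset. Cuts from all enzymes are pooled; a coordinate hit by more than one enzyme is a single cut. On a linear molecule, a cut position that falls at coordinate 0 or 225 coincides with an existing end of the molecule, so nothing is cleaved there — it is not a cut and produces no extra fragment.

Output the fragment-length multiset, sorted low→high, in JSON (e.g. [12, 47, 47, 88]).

Site scan:
  ZebVI AGTGCC/4: at [47, 56, 63, 74, 109, 115, 132, 182, 190, 211, 217] ⇒ [51, 60, 67, 78, 113, 119, 136, 186, 194, 215, 221]
  BxoIX TTGCCGG/2: at [2, 15, 24, 80, 90, 99, 125, 144, 152, 163, 172, 203] ⇒ [4, 17, 26, 82, 92, 101, 127, 146, 154, 165, 174, 205]

All cut coordinates (distinct, sorted): [4, 17, 26, 51, 60, 67, 78, 82, 92, 101, 113, 119, 127, 136, 146, 154, 165, 174, 186, 194, 205, 215, 221]

Fragments:
  [0,4): 4 bp
  [4,17): 13 bp
  [17,26): 9 bp
  [26,51): 25 bp
  [51,60): 9 bp
  [60,67): 7 bp
  [67,78): 11 bp
  [78,82): 4 bp
  [82,92): 10 bp
  [92,101): 9 bp
  [101,113): 12 bp
  [113,119): 6 bp
  [119,127): 8 bp
  [127,136): 9 bp
  [136,146): 10 bp
  [146,154): 8 bp
  [154,165): 11 bp
  [165,174): 9 bp
  [174,186): 12 bp
  [186,194): 8 bp
  [194,205): 11 bp
  [205,215): 10 bp
  [215,221): 6 bp
  [221,225): 4 bp

[4,4,4,6,6,7,8,8,8,9,9,9,9,9,10,10,10,11,11,11,12,12,13,25]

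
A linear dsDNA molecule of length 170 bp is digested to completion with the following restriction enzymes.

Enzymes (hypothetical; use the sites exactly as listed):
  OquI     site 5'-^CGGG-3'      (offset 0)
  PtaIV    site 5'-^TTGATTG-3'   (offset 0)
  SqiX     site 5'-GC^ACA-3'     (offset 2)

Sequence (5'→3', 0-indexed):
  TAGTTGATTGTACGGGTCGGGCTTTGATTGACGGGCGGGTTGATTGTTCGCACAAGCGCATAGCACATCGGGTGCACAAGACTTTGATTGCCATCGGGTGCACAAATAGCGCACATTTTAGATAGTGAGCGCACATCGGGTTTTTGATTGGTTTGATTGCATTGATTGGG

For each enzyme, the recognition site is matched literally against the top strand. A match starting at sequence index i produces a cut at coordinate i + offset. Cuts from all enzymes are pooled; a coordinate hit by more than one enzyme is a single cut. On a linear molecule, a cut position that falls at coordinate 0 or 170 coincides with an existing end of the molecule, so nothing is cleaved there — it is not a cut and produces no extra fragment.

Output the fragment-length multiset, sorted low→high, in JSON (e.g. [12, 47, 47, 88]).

[3,4,4,4,4,5,6,7,7,7,8,8,9,9,9,9,11,11,12,13,20]

Scan for sites:
  OquI CGGG/0: at [12, 17, 31, 35, 68, 94, 136] ⇒ [12, 17, 31, 35, 68, 94, 136]
  PtaIV TTGATTG/0: at [3, 23, 39, 83, 143, 152, 161] ⇒ [3, 23, 39, 83, 143, 152, 161]
  SqiX GCACA/2: at [49, 62, 73, 99, 110, 130] ⇒ [51, 64, 75, 101, 112, 132]

Pooled cuts: [3, 12, 17, 23, 31, 35, 39, 51, 64, 68, 75, 83, 94, 101, 112, 132, 136, 143, 152, 161]

Fragment lengths:
  [0,3): 3 bp
  [3,12): 9 bp
  [12,17): 5 bp
  [17,23): 6 bp
  [23,31): 8 bp
  [31,35): 4 bp
  [35,39): 4 bp
  [39,51): 12 bp
  [51,64): 13 bp
  [64,68): 4 bp
  [68,75): 7 bp
  [75,83): 8 bp
  [83,94): 11 bp
  [94,101): 7 bp
  [101,112): 11 bp
  [112,132): 20 bp
  [132,136): 4 bp
  [136,143): 7 bp
  [143,152): 9 bp
  [152,161): 9 bp
  [161,170): 9 bp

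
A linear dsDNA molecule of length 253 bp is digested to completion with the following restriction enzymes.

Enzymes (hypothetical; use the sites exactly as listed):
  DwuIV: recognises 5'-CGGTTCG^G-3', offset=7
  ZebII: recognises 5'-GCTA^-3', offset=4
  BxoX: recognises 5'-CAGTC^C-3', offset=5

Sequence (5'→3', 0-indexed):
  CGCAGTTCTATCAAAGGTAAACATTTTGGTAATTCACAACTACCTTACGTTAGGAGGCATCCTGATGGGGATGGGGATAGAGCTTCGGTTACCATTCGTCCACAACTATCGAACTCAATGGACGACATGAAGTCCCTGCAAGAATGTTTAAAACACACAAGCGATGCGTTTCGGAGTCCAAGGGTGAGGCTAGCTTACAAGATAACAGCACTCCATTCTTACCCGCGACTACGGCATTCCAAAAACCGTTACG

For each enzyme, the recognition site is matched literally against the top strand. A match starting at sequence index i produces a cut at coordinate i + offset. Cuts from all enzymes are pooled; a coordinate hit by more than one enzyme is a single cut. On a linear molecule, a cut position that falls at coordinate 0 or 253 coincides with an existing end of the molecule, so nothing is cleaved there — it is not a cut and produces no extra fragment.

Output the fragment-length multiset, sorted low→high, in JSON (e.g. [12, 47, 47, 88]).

[61,192]

Scan for sites:
  DwuIV (CGGTTCGG, off=7): no sites
  ZebII GCTA/4: at [188] ⇒ [192]
  BxoX (CAGTCC, off=5): no sites

Pooled cuts: [192]

Fragments:
  [0,192): 192 bp
  [192,253): 61 bp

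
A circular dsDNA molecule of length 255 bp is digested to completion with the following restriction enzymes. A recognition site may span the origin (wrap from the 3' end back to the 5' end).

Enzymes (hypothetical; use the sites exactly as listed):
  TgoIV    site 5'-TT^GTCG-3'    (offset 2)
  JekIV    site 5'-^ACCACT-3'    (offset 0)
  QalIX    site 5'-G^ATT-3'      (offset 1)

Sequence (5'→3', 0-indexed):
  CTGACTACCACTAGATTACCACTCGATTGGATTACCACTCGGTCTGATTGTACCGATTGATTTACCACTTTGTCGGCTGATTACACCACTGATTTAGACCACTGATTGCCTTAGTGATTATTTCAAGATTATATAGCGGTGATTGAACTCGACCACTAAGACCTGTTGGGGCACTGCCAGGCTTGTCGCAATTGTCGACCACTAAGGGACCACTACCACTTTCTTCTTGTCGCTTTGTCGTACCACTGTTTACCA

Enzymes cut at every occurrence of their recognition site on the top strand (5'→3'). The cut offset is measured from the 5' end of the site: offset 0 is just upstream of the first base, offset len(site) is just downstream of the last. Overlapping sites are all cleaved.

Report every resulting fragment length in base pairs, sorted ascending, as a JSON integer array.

Per-enzyme occurrences:
  TgoIV TTGTCG/2: at [69, 182, 191, 226, 234] ⇒ [71, 184, 193, 228, 236]
  JekIV ACCACT/0: at [6, 17, 33, 63, 84, 97, 151, 197, 208, 214, 241, 251] ⇒ [6, 17, 33, 63, 84, 97, 151, 197, 208, 214, 241, 251]
  QalIX GATT/1: at [13, 24, 29, 45, 54, 58, 78, 90, 103, 115, 126, 140] ⇒ [14, 25, 30, 46, 55, 59, 79, 91, 104, 116, 127, 141]

Pooled cuts: [6, 14, 17, 25, 30, 33, 46, 55, 59, 63, 71, 79, 84, 91, 97, 104, 116, 127, 141, 151, 184, 193, 197, 208, 214, 228, 236, 241, 251]

Fragment lengths:
  6→14: 8 bp
  14→17: 3 bp
  17→25: 8 bp
  25→30: 5 bp
  30→33: 3 bp
  33→46: 13 bp
  46→55: 9 bp
  55→59: 4 bp
  59→63: 4 bp
  63→71: 8 bp
  71→79: 8 bp
  79→84: 5 bp
  84→91: 7 bp
  91→97: 6 bp
  97→104: 7 bp
  104→116: 12 bp
  116→127: 11 bp
  127→141: 14 bp
  141→151: 10 bp
  151→184: 33 bp
  184→193: 9 bp
  193→197: 4 bp
  197→208: 11 bp
  208→214: 6 bp
  214→228: 14 bp
  228→236: 8 bp
  236→241: 5 bp
  241→251: 10 bp
  251→6 (wrap): 255-251+6 = 10 bp

[3,3,4,4,4,5,5,5,6,6,7,7,8,8,8,8,8,9,9,10,10,10,11,11,12,13,14,14,33]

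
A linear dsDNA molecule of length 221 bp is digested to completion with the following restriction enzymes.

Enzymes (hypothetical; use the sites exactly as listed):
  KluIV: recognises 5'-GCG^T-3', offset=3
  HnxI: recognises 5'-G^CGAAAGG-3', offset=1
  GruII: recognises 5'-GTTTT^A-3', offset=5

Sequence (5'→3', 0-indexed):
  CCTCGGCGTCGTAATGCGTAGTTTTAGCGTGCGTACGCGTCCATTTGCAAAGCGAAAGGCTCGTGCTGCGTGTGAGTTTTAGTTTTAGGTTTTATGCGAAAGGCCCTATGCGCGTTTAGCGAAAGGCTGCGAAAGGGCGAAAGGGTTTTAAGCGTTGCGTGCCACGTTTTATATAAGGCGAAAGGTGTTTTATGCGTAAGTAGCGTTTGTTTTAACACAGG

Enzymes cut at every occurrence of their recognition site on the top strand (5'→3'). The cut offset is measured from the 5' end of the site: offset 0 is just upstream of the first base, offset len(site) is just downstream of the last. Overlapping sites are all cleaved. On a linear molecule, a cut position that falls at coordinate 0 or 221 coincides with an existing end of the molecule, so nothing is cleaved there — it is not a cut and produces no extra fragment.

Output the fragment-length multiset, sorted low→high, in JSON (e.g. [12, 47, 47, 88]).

Scan for sites:
  KluIV (GCGT, off=3): starts [5, 15, 26, 30, 36, 67, 111, 151, 156, 193, 202] → cuts [8, 18, 29, 33, 39, 70, 114, 154, 159, 196, 205]
  HnxI (GCGAAAGG, off=1): starts [51, 95, 118, 128, 136, 177] → cuts [52, 96, 119, 129, 137, 178]
  GruII (GTTTTA, off=5): starts [20, 75, 81, 88, 144, 165, 186, 208] → cuts [25, 80, 86, 93, 149, 170, 191, 213]

Pooled cuts: [8, 18, 25, 29, 33, 39, 52, 70, 80, 86, 93, 96, 114, 119, 129, 137, 149, 154, 159, 170, 178, 191, 196, 205, 213]

Fragment lengths:
  [0,8): 8 bp
  [8,18): 10 bp
  [18,25): 7 bp
  [25,29): 4 bp
  [29,33): 4 bp
  [33,39): 6 bp
  [39,52): 13 bp
  [52,70): 18 bp
  [70,80): 10 bp
  [80,86): 6 bp
  [86,93): 7 bp
  [93,96): 3 bp
  [96,114): 18 bp
  [114,119): 5 bp
  [119,129): 10 bp
  [129,137): 8 bp
  [137,149): 12 bp
  [149,154): 5 bp
  [154,159): 5 bp
  [159,170): 11 bp
  [170,178): 8 bp
  [178,191): 13 bp
  [191,196): 5 bp
  [196,205): 9 bp
  [205,213): 8 bp
  [213,221): 8 bp

[3,4,4,5,5,5,5,6,6,7,7,8,8,8,8,8,9,10,10,10,11,12,13,13,18,18]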